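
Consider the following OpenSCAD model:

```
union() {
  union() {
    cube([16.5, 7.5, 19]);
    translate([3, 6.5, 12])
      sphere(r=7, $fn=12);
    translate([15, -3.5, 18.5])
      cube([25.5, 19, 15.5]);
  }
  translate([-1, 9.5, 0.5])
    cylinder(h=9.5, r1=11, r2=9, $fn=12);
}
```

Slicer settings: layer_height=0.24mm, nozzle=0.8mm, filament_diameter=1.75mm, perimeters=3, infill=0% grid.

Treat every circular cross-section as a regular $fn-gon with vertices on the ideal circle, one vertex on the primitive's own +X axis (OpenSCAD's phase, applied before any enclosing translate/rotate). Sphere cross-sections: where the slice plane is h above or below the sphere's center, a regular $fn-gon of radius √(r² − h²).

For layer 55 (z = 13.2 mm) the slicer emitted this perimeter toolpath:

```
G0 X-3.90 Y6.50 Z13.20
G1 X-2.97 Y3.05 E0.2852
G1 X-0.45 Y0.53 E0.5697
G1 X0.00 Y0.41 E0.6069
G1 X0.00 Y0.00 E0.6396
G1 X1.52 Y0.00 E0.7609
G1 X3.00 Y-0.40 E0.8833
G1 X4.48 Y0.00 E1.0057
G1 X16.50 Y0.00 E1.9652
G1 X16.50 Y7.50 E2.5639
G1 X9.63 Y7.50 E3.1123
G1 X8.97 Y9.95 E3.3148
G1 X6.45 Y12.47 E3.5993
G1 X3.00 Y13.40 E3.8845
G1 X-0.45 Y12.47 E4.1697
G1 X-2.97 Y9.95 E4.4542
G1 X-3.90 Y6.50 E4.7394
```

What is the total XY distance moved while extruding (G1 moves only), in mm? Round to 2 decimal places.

59.37 mm

Sum the Euclidean lengths of each G1 segment: total = 59.37 mm.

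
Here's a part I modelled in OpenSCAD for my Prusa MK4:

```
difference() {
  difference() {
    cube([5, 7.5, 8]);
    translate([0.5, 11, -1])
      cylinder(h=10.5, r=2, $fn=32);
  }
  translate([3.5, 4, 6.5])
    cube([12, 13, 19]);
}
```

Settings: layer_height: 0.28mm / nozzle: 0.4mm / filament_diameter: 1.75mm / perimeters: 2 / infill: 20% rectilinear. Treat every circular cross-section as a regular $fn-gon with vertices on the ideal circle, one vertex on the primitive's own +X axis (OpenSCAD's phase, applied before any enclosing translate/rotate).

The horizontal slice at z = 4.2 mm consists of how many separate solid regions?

1

At z = 4.2 mm: the cube is present — its section is the full 5×7.5 rectangle; the cylinder at (0.5, 11): section is a regular 32-gon, circumradius r=2; Subtracting the remaining from the first: starting from the 5×7.5 cube, the r=2 cylinder at (0.5, 11) misses the remaining region (no effect) — 1 connected region; the cube at (3.5, 4) does not reach this height (z outside [6.5, 25.5]); Taking the first minus the rest: none of the subtracted shapes is present at this height, so that combined region is unchanged — 1 connected region. The result has 1 disconnected region.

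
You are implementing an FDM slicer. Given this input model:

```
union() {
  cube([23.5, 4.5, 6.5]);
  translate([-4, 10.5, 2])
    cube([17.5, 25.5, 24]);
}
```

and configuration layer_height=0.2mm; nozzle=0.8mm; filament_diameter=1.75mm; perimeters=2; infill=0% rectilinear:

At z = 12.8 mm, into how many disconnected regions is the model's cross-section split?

1

At z = 12.8 mm: the cube is not intersected at this z (z outside [0, 6.5]); the cube at (-4, 10.5) is present — its section is the full 17.5×25.5 rectangle; Combining (union): only the 17.5×25.5 cube at (-4, 10.5) is present, so the union is just that shape — 1 connected region. The result has 1 disconnected region.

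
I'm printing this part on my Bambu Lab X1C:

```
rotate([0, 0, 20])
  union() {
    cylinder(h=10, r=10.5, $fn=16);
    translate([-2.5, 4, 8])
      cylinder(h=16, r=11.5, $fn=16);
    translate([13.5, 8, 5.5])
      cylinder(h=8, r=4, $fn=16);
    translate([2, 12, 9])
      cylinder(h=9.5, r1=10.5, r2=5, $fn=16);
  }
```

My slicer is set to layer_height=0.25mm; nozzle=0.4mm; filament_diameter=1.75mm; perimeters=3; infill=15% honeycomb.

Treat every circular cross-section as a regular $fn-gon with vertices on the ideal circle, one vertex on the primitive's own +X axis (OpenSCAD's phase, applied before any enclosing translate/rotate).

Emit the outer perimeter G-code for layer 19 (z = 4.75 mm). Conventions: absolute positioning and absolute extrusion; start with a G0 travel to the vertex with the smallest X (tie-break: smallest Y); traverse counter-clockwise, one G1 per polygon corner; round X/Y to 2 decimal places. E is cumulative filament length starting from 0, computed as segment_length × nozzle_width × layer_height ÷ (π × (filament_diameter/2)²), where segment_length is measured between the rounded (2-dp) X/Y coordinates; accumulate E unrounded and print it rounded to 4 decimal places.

G0 X-10.49 Y0.46 Z4.75
G1 X-9.87 Y-3.59 E0.1703
G1 X-7.74 Y-7.09 E0.3407
G1 X-4.44 Y-9.52 E0.5111
G1 X-0.46 Y-10.49 E0.6814
G1 X3.59 Y-9.87 E0.8517
G1 X7.09 Y-7.74 E1.0221
G1 X9.52 Y-4.44 E1.1924
G1 X10.49 Y-0.46 E1.3628
G1 X9.87 Y3.59 E1.5331
G1 X7.74 Y7.09 E1.7034
G1 X4.44 Y9.52 E1.8738
G1 X0.46 Y10.49 E2.0441
G1 X-3.59 Y9.87 E2.2145
G1 X-7.09 Y7.74 E2.3848
G1 X-9.52 Y4.44 E2.5552
G1 X-10.49 Y0.46 E2.7255

At z = 4.75 mm: the r=10.5 cylinder gives a regular 16-gon of circumradius 10.5 (constant along its height); the cylinder at (-2.5, 4) is absent (z outside [8, 24]); the cylinder at (13.5, 8) is not intersected at this z (z outside [5.5, 13.5]); the cone at (2, 12) does not reach this height (z outside [9, 18.5]); Combining (union): only the r=10.5 cylinder is present, so the union is just that shape — 1 connected region; (whole slice rotated 20° about Z — lengths, areas and connectivity unchanged). The outline is a single polygon with 16 vertices. Extrusion per mm of travel: 0.4 × 0.25 / (π × 0.875²) = 0.041575. Accumulating E over each segment gives final E = 2.7255.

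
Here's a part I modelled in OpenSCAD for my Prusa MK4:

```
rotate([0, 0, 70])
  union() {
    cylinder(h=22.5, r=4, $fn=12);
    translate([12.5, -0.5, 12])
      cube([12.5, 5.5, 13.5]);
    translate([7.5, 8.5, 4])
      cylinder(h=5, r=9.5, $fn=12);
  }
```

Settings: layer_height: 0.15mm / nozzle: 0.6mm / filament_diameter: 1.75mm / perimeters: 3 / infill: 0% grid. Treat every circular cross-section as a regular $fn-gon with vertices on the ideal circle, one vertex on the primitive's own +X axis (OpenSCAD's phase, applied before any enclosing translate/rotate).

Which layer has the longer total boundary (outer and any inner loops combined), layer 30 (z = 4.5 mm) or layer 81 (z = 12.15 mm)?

layer 30 (z = 4.5 mm)

Layer 30 (z = 4.5): the cylinder: section is a regular 12-gon, circumradius r=4 (perimeter = 2·12·4.000·sin(180°/12) = 24.85 mm); the cube at (12.5, -0.5) is not intersected at this z (z outside [12, 25.5]); the r=9.5 cylinder at (7.5, 8.5) contributes a regular 12-gon of circumradius 9.5 (perimeter = 2·12·9.500·sin(180°/12) = 59.01 mm); Combining (union): the regions partially overlap (shared area 7.71 mm²), so the edge portions inside another operand are dropped and the merged outline is re-measured after clipping — boundary = 70.57 mm; (whole slice rotated 70° about Z — lengths, areas and connectivity unchanged). So its perimeter = 70.57 mm. Layer 81 (z = 12.15): the r=4 cylinder gives a regular 12-gon of circumradius 4 (constant along its height) (perimeter = 2·12·4.000·sin(180°/12) = 24.85 mm); the 12.5×5.5 cube at (12.5, -0.5) contributes its full rectangle (perimeter 36.00 mm); the cylinder at (7.5, 8.5) is not intersected at this z (z outside [4, 9]); Combining (union): the 2 present regions are separate (no shared area or edge), so areas and boundary lengths simply add and each stays a separate island — boundary = 60.85 mm; (whole slice rotated 70° about Z — lengths, areas and connectivity unchanged). So its perimeter = 60.85 mm. Layer 30 is larger (70.57 vs 60.85 mm).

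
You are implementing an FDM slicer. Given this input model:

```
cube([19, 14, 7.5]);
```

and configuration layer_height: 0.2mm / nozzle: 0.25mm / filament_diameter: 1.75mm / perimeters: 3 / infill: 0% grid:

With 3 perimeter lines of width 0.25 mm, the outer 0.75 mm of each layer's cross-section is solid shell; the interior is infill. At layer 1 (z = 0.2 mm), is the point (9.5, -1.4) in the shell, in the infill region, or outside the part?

At z = 0.2 mm: the cube is present — its section is the full 19×14 rectangle. Overall, the cross-section is a single solid region. The nearest boundary edge runs (0.00, 0.00)→(19.00, 0.00); distance from the point to it = 1.40 mm. The point is not inside any of the regions above, so it lies outside the cross-section (1.40 mm from the nearest boundary).

outside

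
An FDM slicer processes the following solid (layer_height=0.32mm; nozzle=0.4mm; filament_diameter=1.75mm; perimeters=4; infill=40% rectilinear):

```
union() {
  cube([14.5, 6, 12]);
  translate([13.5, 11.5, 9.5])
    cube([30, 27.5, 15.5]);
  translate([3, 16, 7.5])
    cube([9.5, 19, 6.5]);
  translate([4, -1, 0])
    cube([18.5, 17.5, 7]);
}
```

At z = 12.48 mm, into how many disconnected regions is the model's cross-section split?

2

At z = 12.48 mm: the cube does not reach this height (z outside [0, 12]); the cube at (13.5, 11.5) (footprint 30×27.5) is included at this height; the cube at (3, 16) (footprint 9.5×19) is included at this height; the cube at (4, -1) is absent (z outside [0, 7]); Taking the union: the 2 present regions are separate (no shared area or edge), so areas and boundary lengths simply add and each stays a separate island — 2 connected regions. The result has 2 disconnected regions.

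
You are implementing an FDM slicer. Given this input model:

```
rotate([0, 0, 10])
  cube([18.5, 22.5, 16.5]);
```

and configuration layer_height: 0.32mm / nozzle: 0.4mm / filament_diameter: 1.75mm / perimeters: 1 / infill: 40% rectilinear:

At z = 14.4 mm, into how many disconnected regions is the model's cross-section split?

At z = 14.4 mm: the 18.5×22.5 cube contributes its full rectangle; (rotated 10° about Z; rotation is an isometry so areas/perimeters/island counts are preserved). The result has 1 disconnected region.

1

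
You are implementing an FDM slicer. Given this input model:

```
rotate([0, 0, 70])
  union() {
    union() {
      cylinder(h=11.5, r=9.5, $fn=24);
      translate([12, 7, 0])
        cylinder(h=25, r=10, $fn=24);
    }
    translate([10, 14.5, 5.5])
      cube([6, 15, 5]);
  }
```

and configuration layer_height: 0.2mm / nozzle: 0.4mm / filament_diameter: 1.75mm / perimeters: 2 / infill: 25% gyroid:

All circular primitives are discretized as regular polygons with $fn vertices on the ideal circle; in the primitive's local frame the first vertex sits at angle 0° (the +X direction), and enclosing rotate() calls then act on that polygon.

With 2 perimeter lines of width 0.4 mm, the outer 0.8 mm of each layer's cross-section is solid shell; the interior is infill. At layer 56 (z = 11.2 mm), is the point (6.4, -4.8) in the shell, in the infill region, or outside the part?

infill

At z = 11.2 mm: the r=9.5 cylinder contributes a regular 24-gon of circumradius 9.5; the r=10 cylinder at (12, 7) contributes a regular 24-gon of circumradius 10; Taking the union: the regions partially overlap (shared area 51.12 mm²), so overlapping operands fuse into one piece — 1 connected region; the cube at (10, 14.5) is absent (z outside [5.5, 10.5]); Taking the union: only the result so far is present, so the union is just that shape — 1 connected region; (rotated 70° about Z; rotation is an isometry so areas/perimeters/island counts are preserved). Overall, the cross-section is a single solid region. Undo the 70° rotation: the query point maps to (-2.322, -7.656) in the un-rotated model frame. The nearest boundary edge runs (-2.46, -9.18)→(-4.75, -8.23); distance from the point to it = 1.46 mm. The point is inside the cross-section and 1.46 mm from the nearest boundary — more than the 0.8 mm shell width (2 × 0.4), so it's in the infill interior.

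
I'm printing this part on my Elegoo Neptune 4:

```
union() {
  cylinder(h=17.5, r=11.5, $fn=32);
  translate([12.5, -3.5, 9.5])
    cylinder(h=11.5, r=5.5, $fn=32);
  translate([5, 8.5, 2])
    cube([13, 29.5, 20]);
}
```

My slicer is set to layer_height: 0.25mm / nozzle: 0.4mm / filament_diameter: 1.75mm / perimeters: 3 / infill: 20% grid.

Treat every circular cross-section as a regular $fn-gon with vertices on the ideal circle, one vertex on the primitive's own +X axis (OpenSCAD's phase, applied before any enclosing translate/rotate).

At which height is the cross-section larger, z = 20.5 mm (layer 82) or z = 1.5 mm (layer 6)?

layer 82 (z = 20.5 mm)

Layer 82 (z = 20.5): the cylinder is not intersected at this z (z outside [0, 17.5]); the r=5.5 cylinder at (12.5, -3.5) gives a regular 32-gon of circumradius 5.5 (constant along its height) (area = (32/2)·5.500²·sin(360°/32) = 94.42 mm²); the cube at (5, 8.5) is present — its section is the full 13×29.5 rectangle (area 383.50 mm²); Combining (union): the 2 present regions are separate (no shared area or edge), so areas and boundary lengths simply add and each stays a separate island — area = 477.92 mm². So its area = 477.92 mm². Layer 6 (z = 1.5): the r=11.5 cylinder gives a regular 32-gon of circumradius 11.5 (constant along its height) (area = (32/2)·11.500²·sin(360°/32) = 412.81 mm²); the cylinder at (12.5, -3.5) does not reach this height (z outside [9.5, 21]); the cube at (5, 8.5) is not intersected at this z (z outside [2, 22]); Taking the union: only the r=11.5 cylinder is present, so the union is just that shape — area = 412.81 mm². So its area = 412.81 mm². Layer 82 is larger (477.92 vs 412.81 mm²).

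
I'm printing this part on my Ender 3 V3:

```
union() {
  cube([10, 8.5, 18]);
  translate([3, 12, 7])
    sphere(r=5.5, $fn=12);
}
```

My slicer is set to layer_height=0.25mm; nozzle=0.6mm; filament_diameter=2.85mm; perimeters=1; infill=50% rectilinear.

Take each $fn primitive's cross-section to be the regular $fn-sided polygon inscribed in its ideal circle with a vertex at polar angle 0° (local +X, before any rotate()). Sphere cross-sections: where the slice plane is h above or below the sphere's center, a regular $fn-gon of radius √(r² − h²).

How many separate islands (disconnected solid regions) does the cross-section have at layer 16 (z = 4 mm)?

At z = 4 mm: the cube is present — its section is the full 10×8.5 rectangle; the r=5.5 sphere at (3, 12) slices to a regular 12-gon of circumradius 4.610 (√(r²−h²) with h=3 from center); Merging all regions: the regions partially overlap (shared area 3.93 mm²), so overlapping operands fuse into one piece — 1 connected region. Overall, the cross-section is a single solid region. Island count = 1.

1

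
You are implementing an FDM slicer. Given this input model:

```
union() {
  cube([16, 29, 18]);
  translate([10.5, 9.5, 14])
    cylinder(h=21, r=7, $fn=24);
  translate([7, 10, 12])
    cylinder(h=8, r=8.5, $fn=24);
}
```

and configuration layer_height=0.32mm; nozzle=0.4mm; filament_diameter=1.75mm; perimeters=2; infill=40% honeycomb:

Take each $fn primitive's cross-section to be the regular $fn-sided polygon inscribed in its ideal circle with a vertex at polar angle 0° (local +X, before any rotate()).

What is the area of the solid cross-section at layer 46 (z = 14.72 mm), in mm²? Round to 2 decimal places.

At z = 14.72 mm: the 16×29 cube contributes its full rectangle (area 464.00 mm²); the r=7 cylinder at (10.5, 9.5) gives a regular 24-gon of circumradius 7 (constant along its height) (area = (24/2)·7.000²·sin(360°/24) = 152.19 mm²); the r=8.5 cylinder at (7, 10) contributes a regular 24-gon of circumradius 8.5 (area = (24/2)·8.500²·sin(360°/24) = 224.40 mm²); Taking the union: the regions partially overlap — summed areas 840.58 mm² minus the doubly-counted overlap 358.73 mm² gives 481.85 mm² — area = 481.85 mm². Overall, the cross-section is a single solid region. Net area = 481.85 mm².

481.85 mm²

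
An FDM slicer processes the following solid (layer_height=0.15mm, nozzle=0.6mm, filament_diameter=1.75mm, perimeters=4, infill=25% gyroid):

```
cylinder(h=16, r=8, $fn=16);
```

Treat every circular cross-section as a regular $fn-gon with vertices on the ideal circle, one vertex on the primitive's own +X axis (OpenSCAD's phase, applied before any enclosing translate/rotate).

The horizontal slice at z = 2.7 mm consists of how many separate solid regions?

1

At z = 2.7 mm: the cylinder: section is a regular 16-gon, circumradius r=8. The result has 1 disconnected region.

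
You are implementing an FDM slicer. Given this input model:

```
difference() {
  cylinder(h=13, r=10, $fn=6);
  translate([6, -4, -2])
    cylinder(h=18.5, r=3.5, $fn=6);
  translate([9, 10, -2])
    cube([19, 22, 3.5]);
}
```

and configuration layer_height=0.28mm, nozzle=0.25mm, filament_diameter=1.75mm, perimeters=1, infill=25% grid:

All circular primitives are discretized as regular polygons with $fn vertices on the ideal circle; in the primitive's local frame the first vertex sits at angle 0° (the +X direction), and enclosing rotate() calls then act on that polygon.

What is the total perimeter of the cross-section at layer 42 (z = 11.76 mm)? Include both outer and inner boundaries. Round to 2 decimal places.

At z = 11.76 mm: the cylinder: section is a regular 6-gon, circumradius r=10 (perimeter = 2·6·10.000·sin(180°/6) = 60.00 mm); the r=3.5 cylinder at (6, -4) gives a regular 6-gon of circumradius 3.5 (constant along its height) (perimeter = 2·6·3.500·sin(180°/6) = 21.00 mm); the cube at (9, 10) does not reach this height (z outside [-2, 1.5]); After the difference (first − rest): starting from the r=10 cylinder, the r=3.5 cylinder at (6, -4) partially overlaps it — only the 24.92 mm² overlap (of its 31.83 mm²) is removed, clipping the outline — boundary = 68.57 mm. Overall, the cross-section is a single solid region. Total boundary length (outer) = 68.57 mm.

68.57 mm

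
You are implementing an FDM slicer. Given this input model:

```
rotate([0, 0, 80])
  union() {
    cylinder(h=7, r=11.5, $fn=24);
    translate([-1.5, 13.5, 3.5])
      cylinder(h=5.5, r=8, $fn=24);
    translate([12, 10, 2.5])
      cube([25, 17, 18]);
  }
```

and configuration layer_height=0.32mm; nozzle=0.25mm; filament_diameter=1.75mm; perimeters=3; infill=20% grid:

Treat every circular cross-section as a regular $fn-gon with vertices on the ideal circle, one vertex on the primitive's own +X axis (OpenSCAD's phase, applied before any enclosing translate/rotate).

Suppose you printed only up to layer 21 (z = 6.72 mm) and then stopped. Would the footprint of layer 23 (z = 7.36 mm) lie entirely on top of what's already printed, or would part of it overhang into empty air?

entirely on top

Compare the two slices. At z = 6.72: the r=11.5 cylinder contributes a regular 24-gon of circumradius 11.5 (area = (24/2)·11.500²·sin(360°/24) = 410.75 mm²); the cylinder at (-1.5, 13.5): section is a regular 24-gon, circumradius r=8 (area = (24/2)·8.000²·sin(360°/24) = 198.77 mm²); the 25×17 cube at (12, 10) contributes its full rectangle (area 425.00 mm²); Taking the union: the regions partially overlap — summed areas 1034.52 mm² minus the doubly-counted overlap 54.00 mm² gives 980.51 mm² — area = 980.51 mm²; (rotated 80° about Z; rotation is an isometry so areas/perimeters/island counts are preserved). At z = 7.36: the cylinder does not reach this height (z outside [0, 7]); the cylinder at (-1.5, 13.5): section is a regular 24-gon, circumradius r=8 (area = (24/2)·8.000²·sin(360°/24) = 198.77 mm²); the 25×17 cube at (12, 10) contributes its full rectangle (area 425.00 mm²); Taking the union: the 2 present regions are separate (no shared area or edge), so areas and boundary lengths simply add and each stays a separate island — area = 623.77 mm²; (whole slice rotated 80° about Z — lengths, areas and connectivity unchanged). Checking containment: the cross-section at z = 7.36 is a subset of the cross-section at z = 6.72.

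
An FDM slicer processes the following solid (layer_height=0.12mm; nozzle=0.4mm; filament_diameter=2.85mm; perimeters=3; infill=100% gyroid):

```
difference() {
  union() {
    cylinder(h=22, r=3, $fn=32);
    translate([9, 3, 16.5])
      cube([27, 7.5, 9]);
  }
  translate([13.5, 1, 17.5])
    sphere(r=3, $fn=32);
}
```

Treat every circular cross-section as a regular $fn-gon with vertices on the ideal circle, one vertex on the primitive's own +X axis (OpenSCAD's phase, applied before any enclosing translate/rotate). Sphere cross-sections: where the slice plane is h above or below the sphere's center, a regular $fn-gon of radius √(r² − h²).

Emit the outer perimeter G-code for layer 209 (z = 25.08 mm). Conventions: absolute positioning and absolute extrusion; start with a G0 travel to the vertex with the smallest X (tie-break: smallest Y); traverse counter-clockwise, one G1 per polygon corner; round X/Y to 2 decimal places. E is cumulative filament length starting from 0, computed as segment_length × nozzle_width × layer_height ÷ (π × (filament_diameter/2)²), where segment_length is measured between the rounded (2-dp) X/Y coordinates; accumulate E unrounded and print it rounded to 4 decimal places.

G0 X9.00 Y3.00 Z25.08
G1 X36.00 Y3.00 E0.2032
G1 X36.00 Y10.50 E0.2596
G1 X9.00 Y10.50 E0.4627
G1 X9.00 Y3.00 E0.5192

At z = 25.08 mm: the cylinder is not intersected at this z (z outside [0, 22]); the cube at (9, 3) is present — its section is the full 27×7.5 rectangle; Combining (union): only the 27×7.5 cube at (9, 3) is present, so the union is just that shape — 1 connected region; the sphere at (13.5, 1) is not intersected at this z (|z−center|=7.580 > r=3); Subtracting the remaining from the first: none of the subtracted shapes is present at this height, so that combined region is unchanged — 1 connected region. The outline is a single polygon with 4 vertices. Extrusion per mm of travel: 0.4 × 0.12 / (π × 1.425²) = 0.007524. Accumulating E over each segment gives final E = 0.5192.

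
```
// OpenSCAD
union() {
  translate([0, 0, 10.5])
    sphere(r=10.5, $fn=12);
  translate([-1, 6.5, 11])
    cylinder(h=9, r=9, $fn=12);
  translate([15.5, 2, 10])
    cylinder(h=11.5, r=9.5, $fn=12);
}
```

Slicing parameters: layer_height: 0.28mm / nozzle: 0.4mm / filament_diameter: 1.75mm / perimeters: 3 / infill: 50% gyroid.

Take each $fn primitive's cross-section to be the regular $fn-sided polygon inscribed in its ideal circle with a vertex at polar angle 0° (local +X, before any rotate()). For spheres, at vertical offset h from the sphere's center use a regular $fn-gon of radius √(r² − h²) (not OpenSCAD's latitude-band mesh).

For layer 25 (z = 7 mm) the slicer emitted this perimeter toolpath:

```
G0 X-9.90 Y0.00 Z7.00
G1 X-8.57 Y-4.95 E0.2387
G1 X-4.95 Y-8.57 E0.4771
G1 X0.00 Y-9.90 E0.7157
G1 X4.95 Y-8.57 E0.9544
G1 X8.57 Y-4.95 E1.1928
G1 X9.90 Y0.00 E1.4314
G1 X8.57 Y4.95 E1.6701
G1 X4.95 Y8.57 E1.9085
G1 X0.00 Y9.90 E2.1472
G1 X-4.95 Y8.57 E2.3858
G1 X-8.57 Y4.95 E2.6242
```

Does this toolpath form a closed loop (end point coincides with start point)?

Start point (G0): (-9.90, 0.00). End point (last G1): the path does not return to the start — open.

no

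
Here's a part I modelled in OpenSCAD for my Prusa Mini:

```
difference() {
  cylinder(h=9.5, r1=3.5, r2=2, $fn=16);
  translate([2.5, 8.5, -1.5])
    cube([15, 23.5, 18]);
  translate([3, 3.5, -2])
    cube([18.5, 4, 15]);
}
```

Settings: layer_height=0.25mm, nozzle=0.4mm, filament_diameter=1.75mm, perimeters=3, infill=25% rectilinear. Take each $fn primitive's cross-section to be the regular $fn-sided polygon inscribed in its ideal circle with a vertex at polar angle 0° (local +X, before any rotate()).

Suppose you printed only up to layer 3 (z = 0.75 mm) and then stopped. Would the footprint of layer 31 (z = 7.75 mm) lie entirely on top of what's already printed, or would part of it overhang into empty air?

entirely on top

Compare the two slices. At z = 0.75: the cone (r1=3.5→r2=2) has section circumradius 3.382 here — a regular 16-gon (area = (16/2)·3.382²·sin(360°/16) = 35.01 mm²); the cube at (2.5, 8.5) (footprint 15×23.5) is included at this height (area 352.50 mm²); the cube at (3, 3.5) is present — its section is the full 18.5×4 rectangle (area 74.00 mm²); Taking the first minus the rest: starting from the cone (35.01 mm²), the 15×23.5 cube at (2.5, 8.5) misses the remaining region (no effect); the 18.5×4 cube at (3, 3.5) misses the remaining region (no effect) — area = 35.01 mm². At z = 7.75: the cone: at t=0.816 of its height the radius interpolates to r₁+(r₂−r₁)t = 2.276, giving a regular 16-gon of that circumradius (area = (16/2)·2.276²·sin(360°/16) = 15.86 mm²); the cube at (2.5, 8.5) (footprint 15×23.5) is included at this height (area 352.50 mm²); the cube at (3, 3.5) (footprint 18.5×4) is included at this height (area 74.00 mm²); Subtracting the remaining from the first: starting from the cone (15.86 mm²), the 15×23.5 cube at (2.5, 8.5) misses the remaining region (no effect); the 18.5×4 cube at (3, 3.5) misses the remaining region (no effect) — area = 15.86 mm². Checking containment: the cross-section at z = 7.75 is a subset of the cross-section at z = 0.75.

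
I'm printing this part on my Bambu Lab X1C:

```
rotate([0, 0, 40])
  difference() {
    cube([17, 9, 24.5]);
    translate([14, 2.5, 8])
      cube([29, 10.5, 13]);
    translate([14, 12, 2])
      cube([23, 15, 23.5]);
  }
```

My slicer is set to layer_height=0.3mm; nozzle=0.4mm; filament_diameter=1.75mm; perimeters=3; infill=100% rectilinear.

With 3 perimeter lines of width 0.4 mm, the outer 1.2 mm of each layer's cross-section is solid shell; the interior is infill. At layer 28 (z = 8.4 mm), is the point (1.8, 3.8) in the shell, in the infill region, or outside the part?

infill

At z = 8.4 mm: the cube is present — its section is the full 17×9 rectangle; the cube at (14, 2.5) is present — its section is the full 29×10.5 rectangle; the cube at (14, 12) (footprint 23×15) is included at this height; After the difference (first − rest): starting from the 17×9 cube, the 29×10.5 cube at (14, 2.5) partially overlaps it — only the 19.50 mm² overlap (of its 304.50 mm²) is removed, clipping the outline; the 23×15 cube at (14, 12) misses the remaining region (no effect) — 1 connected region; (whole slice rotated 40° about Z — lengths, areas and connectivity unchanged). Overall, the cross-section is a single solid region. Undo the 40° rotation: the query point maps to (3.821, 1.754) in the un-rotated model frame. The nearest boundary edge runs (17.00, 0.00)→(0.00, 0.00); distance from the point to it = 1.75 mm. The point is inside the cross-section and 1.75 mm from the nearest boundary — more than the 1.2 mm shell width (3 × 0.4), so it's in the infill interior.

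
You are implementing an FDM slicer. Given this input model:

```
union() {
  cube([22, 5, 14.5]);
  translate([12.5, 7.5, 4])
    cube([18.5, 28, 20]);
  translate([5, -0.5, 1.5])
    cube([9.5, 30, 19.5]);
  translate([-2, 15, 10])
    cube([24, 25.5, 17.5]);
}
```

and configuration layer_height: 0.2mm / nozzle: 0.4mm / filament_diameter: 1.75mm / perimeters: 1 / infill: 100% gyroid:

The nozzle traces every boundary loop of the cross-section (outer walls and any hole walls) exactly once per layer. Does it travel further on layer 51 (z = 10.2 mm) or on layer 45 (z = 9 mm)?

Layer 51 (z = 10.2): the cube (footprint 22×5) is included at this height (perimeter 54.00 mm); the cube at (12.5, 7.5) is present — its section is the full 18.5×28 rectangle (perimeter 93.00 mm); the 9.5×30 cube at (5, -0.5) contributes its full rectangle (perimeter 79.00 mm); the cube at (-2, 15) (footprint 24×25.5) is included at this height (perimeter 99.00 mm); Combining (union): the regions partially overlap (shared area 395.00 mm²), so the edge portions inside another operand are dropped and the merged outline is re-measured after clipping — boundary = 173.00 mm. So its perimeter = 173.00 mm. Layer 45 (z = 9): the cube (footprint 22×5) is included at this height (perimeter 54.00 mm); the cube at (12.5, 7.5) (footprint 18.5×28) is included at this height (perimeter 93.00 mm); the 9.5×30 cube at (5, -0.5) contributes its full rectangle (perimeter 79.00 mm); the cube at (-2, 15) does not reach this height (z outside [10, 27.5]); Taking the union: the regions partially overlap (shared area 91.50 mm²), so the edge portions inside another operand are dropped and the merged outline is re-measured after clipping — boundary = 149.00 mm. So its perimeter = 149.00 mm. Layer 51 is larger (173.00 vs 149.00 mm).

layer 51 (z = 10.2 mm)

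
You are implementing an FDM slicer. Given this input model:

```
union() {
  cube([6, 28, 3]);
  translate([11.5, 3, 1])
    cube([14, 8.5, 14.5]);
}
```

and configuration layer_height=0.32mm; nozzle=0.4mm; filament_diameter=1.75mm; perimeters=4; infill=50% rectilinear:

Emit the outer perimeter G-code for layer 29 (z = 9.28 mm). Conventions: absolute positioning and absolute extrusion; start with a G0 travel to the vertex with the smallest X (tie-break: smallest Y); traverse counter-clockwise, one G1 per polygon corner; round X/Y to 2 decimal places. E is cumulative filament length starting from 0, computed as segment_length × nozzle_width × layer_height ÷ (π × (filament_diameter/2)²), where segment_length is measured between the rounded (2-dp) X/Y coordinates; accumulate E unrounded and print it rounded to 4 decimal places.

G0 X11.50 Y3.00 Z9.28
G1 X25.50 Y3.00 E0.7450
G1 X25.50 Y11.50 E1.1974
G1 X11.50 Y11.50 E1.9424
G1 X11.50 Y3.00 E2.3947

At z = 9.28 mm: the cube is absent (z outside [0, 3]); the cube at (11.5, 3) is present — its section is the full 14×8.5 rectangle; Taking the union: only the 14×8.5 cube at (11.5, 3) is present, so the union is just that shape — 1 connected region. The outline is a single polygon with 4 vertices. Extrusion per mm of travel: 0.4 × 0.32 / (π × 0.875²) = 0.053216. Accumulating E over each segment gives final E = 2.3947.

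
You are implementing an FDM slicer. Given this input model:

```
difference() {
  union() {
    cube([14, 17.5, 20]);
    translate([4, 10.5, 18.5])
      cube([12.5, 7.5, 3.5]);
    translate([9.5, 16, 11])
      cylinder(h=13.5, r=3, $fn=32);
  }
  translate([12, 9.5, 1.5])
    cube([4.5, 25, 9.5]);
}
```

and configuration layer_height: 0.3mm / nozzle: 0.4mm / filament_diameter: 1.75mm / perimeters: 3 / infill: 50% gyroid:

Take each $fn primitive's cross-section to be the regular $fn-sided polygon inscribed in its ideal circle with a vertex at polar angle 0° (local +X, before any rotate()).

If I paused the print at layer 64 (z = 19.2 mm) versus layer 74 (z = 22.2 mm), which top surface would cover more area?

layer 64 (z = 19.2 mm)

Layer 64 (z = 19.2): the cube is present — its section is the full 14×17.5 rectangle (area 245.00 mm²); the cube at (4, 10.5) (footprint 12.5×7.5) is included at this height (area 93.75 mm²); the r=3 cylinder at (9.5, 16) contributes a regular 32-gon of circumradius 3 (area = (32/2)·3.000²·sin(360°/32) = 28.09 mm²); Taking the union: the regions partially overlap — summed areas 366.84 mm² minus the doubly-counted overlap 95.04 mm² gives 271.80 mm² — area = 271.80 mm²; the cube at (12, 9.5) is not intersected at this z (z outside [1.5, 11]); After the difference (first − rest): none of the subtracted shapes is present at this height, so that combined region is unchanged — area = 271.80 mm². So its area = 271.80 mm². Layer 74 (z = 22.2): the cube is not intersected at this z (z outside [0, 20]); the cube at (4, 10.5) is not intersected at this z (z outside [18.5, 22]); the r=3 cylinder at (9.5, 16) contributes a regular 32-gon of circumradius 3 (area = (32/2)·3.000²·sin(360°/32) = 28.09 mm²); Combining (union): only the r=3 cylinder at (9.5, 16) is present, so the union is just that shape — area = 28.09 mm²; the cube at (12, 9.5) is absent (z outside [1.5, 11]); Subtracting the remaining from the first: none of the subtracted shapes is present at this height, so the result so far is unchanged — area = 28.09 mm². So its area = 28.09 mm². Layer 64 is larger (271.80 vs 28.09 mm²).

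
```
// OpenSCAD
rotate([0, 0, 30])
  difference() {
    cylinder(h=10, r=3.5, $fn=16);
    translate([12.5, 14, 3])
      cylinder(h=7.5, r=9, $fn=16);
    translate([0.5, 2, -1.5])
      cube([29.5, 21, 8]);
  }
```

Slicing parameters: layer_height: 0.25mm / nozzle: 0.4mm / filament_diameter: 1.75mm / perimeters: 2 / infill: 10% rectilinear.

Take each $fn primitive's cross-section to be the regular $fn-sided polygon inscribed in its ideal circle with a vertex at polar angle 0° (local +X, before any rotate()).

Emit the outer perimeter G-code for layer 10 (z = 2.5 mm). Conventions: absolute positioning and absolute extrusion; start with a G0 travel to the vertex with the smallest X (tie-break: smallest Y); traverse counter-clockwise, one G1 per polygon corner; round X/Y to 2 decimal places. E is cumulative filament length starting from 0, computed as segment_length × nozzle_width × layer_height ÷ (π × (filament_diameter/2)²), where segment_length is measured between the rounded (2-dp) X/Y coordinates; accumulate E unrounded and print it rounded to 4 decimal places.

At z = 2.5 mm: the cylinder: section is a regular 16-gon, circumradius r=3.5; the cylinder at (12.5, 14) is absent (z outside [3, 10.5]); the cube at (0.5, 2) is present — its section is the full 29.5×21 rectangle; Subtracting the remaining from the first: starting from the r=3.5 cylinder, the 29.5×21 cube at (0.5, 2) partially overlaps it — only the 2.15 mm² overlap (of its 619.50 mm²) is removed, clipping the outline — 1 connected region; (rotated 30° about Z; rotation is an isometry so areas/perimeters/island counts are preserved). The outline is a single polygon with 17 vertices. Extrusion per mm of travel: 0.4 × 0.25 / (π × 0.875²) = 0.041575. Accumulating E over each segment gives final E = 0.9459.

G0 X-3.47 Y-0.46 Z2.50
G1 X-3.03 Y-1.75 E0.0567
G1 X-2.13 Y-2.78 E0.1135
G1 X-0.91 Y-3.38 E0.1701
G1 X0.46 Y-3.47 E0.2271
G1 X1.75 Y-3.03 E0.2838
G1 X2.78 Y-2.13 E0.3407
G1 X3.38 Y-0.91 E0.3972
G1 X3.47 Y0.46 E0.4543
G1 X3.03 Y1.75 E0.5109
G1 X2.13 Y2.78 E0.5678
G1 X1.42 Y3.13 E0.6007
G1 X-0.57 Y1.98 E0.6963
G1 X-1.27 Y3.19 E0.7544
G1 X-1.75 Y3.03 E0.7754
G1 X-2.78 Y2.13 E0.8323
G1 X-3.38 Y0.91 E0.8888
G1 X-3.47 Y-0.46 E0.9459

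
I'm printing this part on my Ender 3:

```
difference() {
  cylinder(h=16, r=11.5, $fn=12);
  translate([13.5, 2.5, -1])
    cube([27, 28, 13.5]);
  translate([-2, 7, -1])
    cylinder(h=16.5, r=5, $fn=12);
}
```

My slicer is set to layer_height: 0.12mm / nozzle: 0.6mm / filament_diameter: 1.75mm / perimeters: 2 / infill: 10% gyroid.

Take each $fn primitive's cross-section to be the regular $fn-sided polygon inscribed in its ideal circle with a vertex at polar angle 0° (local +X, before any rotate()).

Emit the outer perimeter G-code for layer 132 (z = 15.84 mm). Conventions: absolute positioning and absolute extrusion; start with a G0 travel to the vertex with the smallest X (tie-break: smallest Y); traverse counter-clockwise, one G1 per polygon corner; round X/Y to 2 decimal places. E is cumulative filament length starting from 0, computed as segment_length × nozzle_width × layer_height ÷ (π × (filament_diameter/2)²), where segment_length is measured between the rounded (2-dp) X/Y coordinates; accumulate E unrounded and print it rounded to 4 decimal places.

At z = 15.84 mm: the r=11.5 cylinder gives a regular 12-gon of circumradius 11.5 (constant along its height); the cube at (13.5, 2.5) is absent (z outside [-1, 12.5]); the cylinder at (-2, 7) is not intersected at this z (z outside [-1, 15.5]); Taking the first minus the rest: none of the subtracted shapes is present at this height, so the r=11.5 cylinder is unchanged — 1 connected region. The outline is a single polygon with 12 vertices. Extrusion per mm of travel: 0.6 × 0.12 / (π × 0.875²) = 0.029934. Accumulating E over each segment gives final E = 2.1384.

G0 X-11.50 Y0.00 Z15.84
G1 X-9.96 Y-5.75 E0.1782
G1 X-5.75 Y-9.96 E0.3564
G1 X0.00 Y-11.50 E0.5346
G1 X5.75 Y-9.96 E0.7128
G1 X9.96 Y-5.75 E0.8910
G1 X11.50 Y0.00 E1.0692
G1 X9.96 Y5.75 E1.2474
G1 X5.75 Y9.96 E1.4256
G1 X0.00 Y11.50 E1.6038
G1 X-5.75 Y9.96 E1.7820
G1 X-9.96 Y5.75 E1.9602
G1 X-11.50 Y0.00 E2.1384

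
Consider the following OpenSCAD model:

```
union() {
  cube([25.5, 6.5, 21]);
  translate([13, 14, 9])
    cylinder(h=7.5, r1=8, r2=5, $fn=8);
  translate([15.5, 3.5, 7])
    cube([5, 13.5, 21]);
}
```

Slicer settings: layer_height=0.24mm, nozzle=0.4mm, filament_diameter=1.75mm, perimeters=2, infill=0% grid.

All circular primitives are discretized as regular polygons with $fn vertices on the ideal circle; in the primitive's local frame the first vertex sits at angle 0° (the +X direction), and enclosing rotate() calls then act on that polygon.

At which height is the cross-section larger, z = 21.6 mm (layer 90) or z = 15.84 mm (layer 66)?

Layer 90 (z = 21.6): the cube does not reach this height (z outside [0, 21]); the cone at (13, 14) does not reach this height (z outside [9, 16.5]); the cube at (15.5, 3.5) (footprint 5×13.5) is included at this height (area 67.50 mm²); Combining (union): only the 5×13.5 cube at (15.5, 3.5) is present, so the union is just that shape — area = 67.50 mm². So its area = 67.50 mm². Layer 66 (z = 15.84): the cube is present — its section is the full 25.5×6.5 rectangle (area 165.75 mm²); the cone at (13, 14) contributes a regular 8-gon of circumradius 5.264 (interpolated between r1=8 and r2=5 at t=0.912) (area = (8/2)·5.264²·sin(360°/8) = 78.37 mm²); the cube at (15.5, 3.5) is present — its section is the full 5×13.5 rectangle (area 67.50 mm²); Combining (union): the regions partially overlap — summed areas 311.62 mm² minus the doubly-counted overlap 29.16 mm² gives 282.47 mm² — area = 282.47 mm². So its area = 282.47 mm². Layer 66 is larger (282.47 vs 67.50 mm²).

layer 66 (z = 15.84 mm)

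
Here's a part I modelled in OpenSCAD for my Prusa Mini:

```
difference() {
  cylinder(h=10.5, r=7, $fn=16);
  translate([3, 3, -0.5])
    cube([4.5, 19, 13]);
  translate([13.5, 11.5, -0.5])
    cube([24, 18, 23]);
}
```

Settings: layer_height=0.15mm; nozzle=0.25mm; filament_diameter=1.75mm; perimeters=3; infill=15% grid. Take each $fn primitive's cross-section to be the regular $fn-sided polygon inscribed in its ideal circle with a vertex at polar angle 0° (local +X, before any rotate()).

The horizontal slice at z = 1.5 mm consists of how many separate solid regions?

At z = 1.5 mm: the r=7 cylinder contributes a regular 16-gon of circumradius 7; the cube at (3, 3) is present — its section is the full 4.5×19 rectangle; the cube at (13.5, 11.5) is present — its section is the full 24×18 rectangle; After the difference (first − rest): starting from the r=7 cylinder, the 4.5×19 cube at (3, 3) partially overlaps it — only the 6.34 mm² overlap (of its 85.50 mm²) is removed, clipping the outline; the 24×18 cube at (13.5, 11.5) misses the remaining region (no effect) — 1 connected region. The result has 1 disconnected region.

1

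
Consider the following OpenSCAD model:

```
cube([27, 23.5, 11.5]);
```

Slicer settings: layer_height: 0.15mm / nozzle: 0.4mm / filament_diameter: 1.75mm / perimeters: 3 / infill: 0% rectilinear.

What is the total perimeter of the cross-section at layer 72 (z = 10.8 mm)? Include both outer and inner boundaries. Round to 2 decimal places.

101.00 mm

At z = 10.8 mm: the 27×23.5 cube contributes its full rectangle (perimeter 101.00 mm). Overall, the cross-section is a single solid region. Total boundary length (outer) = 101.00 mm.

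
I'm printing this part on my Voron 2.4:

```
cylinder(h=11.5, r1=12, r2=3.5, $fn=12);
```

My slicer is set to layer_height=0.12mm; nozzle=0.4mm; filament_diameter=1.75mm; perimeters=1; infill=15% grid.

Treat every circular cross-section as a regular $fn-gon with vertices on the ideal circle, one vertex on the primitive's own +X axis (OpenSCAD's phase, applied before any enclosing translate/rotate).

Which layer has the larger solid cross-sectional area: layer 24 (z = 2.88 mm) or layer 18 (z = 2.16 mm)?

Layer 24 (z = 2.88): the cone contributes a regular 12-gon of circumradius 9.871 (interpolated between r1=12 and r2=3.5 at t=0.250) (area = (12/2)·9.871²·sin(360°/12) = 292.33 mm²). So its area = 292.33 mm². Layer 18 (z = 2.16): the cone contributes a regular 12-gon of circumradius 10.403 (interpolated between r1=12 and r2=3.5 at t=0.188) (area = (12/2)·10.403²·sin(360°/12) = 324.70 mm²). So its area = 324.70 mm². Layer 18 is larger (324.70 vs 292.33 mm²).

layer 18 (z = 2.16 mm)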